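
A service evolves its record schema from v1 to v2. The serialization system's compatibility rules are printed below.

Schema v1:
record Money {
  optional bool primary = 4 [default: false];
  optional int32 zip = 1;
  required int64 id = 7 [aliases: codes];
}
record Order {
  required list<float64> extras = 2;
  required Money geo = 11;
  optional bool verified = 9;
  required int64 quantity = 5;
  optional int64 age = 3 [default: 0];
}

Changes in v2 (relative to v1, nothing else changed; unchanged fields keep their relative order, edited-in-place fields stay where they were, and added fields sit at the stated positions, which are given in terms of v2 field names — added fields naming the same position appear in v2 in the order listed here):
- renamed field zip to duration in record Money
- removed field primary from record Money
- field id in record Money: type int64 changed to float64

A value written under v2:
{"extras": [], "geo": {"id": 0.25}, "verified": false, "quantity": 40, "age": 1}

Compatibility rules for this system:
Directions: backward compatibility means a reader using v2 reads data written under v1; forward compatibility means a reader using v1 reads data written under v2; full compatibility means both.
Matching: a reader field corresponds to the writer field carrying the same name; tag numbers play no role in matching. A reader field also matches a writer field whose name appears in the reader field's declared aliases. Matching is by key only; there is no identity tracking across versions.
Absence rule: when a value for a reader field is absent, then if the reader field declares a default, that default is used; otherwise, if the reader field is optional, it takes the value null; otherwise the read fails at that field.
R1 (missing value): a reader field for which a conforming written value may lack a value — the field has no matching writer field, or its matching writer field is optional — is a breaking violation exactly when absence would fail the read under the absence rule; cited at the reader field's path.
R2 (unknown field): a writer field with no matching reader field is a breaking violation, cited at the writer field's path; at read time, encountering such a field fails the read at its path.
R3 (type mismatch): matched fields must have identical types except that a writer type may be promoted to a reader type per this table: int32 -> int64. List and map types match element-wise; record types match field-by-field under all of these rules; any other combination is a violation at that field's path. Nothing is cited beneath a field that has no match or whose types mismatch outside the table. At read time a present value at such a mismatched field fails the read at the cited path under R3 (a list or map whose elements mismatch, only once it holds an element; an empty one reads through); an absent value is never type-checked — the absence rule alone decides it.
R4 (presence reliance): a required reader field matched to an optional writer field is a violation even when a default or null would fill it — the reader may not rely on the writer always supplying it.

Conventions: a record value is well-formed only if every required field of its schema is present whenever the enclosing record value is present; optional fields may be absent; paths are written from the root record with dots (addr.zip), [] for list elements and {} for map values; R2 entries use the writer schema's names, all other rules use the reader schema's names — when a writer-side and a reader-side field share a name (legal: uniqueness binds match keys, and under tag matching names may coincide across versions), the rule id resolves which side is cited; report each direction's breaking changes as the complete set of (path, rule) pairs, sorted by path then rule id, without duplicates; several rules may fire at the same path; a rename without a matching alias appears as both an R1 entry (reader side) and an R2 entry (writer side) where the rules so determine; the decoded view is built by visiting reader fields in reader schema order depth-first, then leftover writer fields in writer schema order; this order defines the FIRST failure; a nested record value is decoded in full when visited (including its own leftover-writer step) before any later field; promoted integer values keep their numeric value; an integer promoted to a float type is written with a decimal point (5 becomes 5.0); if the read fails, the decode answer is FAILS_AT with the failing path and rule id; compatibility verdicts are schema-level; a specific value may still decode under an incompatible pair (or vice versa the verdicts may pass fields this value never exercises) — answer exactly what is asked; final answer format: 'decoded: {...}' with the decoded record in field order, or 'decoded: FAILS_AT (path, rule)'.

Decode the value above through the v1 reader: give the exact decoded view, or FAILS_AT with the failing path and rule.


the writer's type comes first in each Order pair
decode walk for Order under reader schema v1:
  extras := []
  geo.primary := false (no value, default fills)
  geo.zip := null (not supplied -> null)
  read fails at geo.id under R3
  => FAILS_AT (geo.id, R3)
the other Order changes do not affect what is asked:
  renamed field zip to duration in record Money -> shifts the Order verdicts, not this decode
  removed field primary from record Money -> shifts the Order verdicts, not this decode

decoded: FAILS_AT (geo.id, R3)


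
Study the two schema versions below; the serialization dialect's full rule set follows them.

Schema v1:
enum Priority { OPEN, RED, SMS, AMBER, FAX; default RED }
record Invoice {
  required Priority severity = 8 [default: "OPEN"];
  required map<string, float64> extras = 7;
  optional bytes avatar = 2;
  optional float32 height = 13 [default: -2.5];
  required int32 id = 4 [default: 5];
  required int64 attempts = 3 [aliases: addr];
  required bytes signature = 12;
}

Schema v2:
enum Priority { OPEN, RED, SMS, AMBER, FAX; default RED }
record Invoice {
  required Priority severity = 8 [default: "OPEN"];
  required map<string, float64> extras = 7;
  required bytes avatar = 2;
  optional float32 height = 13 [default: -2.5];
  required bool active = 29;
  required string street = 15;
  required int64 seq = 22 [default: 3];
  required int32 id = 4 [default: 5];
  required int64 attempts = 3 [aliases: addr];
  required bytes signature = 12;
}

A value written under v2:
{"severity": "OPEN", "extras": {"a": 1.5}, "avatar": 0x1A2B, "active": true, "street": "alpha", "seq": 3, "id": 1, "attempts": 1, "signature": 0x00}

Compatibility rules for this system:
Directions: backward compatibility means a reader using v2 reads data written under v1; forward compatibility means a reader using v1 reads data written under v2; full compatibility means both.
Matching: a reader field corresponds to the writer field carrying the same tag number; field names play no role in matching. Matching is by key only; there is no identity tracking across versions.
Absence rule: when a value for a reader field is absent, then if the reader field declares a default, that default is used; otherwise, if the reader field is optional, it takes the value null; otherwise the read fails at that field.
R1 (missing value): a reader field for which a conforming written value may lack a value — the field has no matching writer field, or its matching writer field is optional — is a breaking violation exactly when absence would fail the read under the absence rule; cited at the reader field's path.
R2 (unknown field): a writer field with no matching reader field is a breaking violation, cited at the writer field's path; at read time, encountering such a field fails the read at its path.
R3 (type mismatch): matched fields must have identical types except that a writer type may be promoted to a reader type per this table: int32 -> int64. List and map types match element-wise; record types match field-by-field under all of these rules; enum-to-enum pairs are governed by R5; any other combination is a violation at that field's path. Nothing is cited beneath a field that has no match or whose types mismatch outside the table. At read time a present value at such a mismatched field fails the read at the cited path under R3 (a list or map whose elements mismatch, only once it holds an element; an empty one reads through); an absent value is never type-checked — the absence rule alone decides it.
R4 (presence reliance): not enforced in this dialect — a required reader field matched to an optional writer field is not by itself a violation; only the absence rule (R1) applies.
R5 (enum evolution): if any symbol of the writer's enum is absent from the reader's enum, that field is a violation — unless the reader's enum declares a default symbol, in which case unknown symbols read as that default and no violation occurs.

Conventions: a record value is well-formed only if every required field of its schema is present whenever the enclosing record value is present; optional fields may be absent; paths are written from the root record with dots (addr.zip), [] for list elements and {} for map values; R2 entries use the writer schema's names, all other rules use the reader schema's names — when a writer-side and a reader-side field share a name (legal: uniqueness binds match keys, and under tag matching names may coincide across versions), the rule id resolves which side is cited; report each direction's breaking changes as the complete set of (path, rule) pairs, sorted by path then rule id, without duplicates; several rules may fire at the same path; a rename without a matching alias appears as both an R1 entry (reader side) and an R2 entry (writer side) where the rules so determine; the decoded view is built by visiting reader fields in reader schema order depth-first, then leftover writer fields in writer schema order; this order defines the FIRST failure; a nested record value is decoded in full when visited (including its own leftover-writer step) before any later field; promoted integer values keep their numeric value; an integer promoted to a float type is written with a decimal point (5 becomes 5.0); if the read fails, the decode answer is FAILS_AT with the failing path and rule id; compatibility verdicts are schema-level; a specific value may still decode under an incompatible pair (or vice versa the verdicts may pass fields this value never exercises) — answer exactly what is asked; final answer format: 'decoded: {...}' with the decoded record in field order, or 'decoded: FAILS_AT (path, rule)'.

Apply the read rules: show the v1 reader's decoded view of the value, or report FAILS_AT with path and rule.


decoded: FAILS_AT (active, R2)

arrows below run writer -> reader for Invoice
decode walk for Invoice under reader schema v1:
  severity := "OPEN"
  extras := {"a": 1.5}
  avatar := 0x1A2B
  height := -2.5 (missing; default applied)
  id := 1
  attempts := 1
  signature := 0x00
  read fails at active under R2 (unknown field)
  => FAILS_AT (active, R2)
the other Invoice changes do not affect what is asked:
  added field street to record Invoice: required string, tag 15 (in v2 it sits immediately before id) -> shifts the Invoice verdicts, not this decode
  added field seq to record Invoice: required int64, tag 22, default 3 (in v2 it sits immediately before id) -> shifts the Invoice verdicts, not this decode
  field avatar in record Invoice: optional changed to required -> shifts the Invoice verdicts, not this decode


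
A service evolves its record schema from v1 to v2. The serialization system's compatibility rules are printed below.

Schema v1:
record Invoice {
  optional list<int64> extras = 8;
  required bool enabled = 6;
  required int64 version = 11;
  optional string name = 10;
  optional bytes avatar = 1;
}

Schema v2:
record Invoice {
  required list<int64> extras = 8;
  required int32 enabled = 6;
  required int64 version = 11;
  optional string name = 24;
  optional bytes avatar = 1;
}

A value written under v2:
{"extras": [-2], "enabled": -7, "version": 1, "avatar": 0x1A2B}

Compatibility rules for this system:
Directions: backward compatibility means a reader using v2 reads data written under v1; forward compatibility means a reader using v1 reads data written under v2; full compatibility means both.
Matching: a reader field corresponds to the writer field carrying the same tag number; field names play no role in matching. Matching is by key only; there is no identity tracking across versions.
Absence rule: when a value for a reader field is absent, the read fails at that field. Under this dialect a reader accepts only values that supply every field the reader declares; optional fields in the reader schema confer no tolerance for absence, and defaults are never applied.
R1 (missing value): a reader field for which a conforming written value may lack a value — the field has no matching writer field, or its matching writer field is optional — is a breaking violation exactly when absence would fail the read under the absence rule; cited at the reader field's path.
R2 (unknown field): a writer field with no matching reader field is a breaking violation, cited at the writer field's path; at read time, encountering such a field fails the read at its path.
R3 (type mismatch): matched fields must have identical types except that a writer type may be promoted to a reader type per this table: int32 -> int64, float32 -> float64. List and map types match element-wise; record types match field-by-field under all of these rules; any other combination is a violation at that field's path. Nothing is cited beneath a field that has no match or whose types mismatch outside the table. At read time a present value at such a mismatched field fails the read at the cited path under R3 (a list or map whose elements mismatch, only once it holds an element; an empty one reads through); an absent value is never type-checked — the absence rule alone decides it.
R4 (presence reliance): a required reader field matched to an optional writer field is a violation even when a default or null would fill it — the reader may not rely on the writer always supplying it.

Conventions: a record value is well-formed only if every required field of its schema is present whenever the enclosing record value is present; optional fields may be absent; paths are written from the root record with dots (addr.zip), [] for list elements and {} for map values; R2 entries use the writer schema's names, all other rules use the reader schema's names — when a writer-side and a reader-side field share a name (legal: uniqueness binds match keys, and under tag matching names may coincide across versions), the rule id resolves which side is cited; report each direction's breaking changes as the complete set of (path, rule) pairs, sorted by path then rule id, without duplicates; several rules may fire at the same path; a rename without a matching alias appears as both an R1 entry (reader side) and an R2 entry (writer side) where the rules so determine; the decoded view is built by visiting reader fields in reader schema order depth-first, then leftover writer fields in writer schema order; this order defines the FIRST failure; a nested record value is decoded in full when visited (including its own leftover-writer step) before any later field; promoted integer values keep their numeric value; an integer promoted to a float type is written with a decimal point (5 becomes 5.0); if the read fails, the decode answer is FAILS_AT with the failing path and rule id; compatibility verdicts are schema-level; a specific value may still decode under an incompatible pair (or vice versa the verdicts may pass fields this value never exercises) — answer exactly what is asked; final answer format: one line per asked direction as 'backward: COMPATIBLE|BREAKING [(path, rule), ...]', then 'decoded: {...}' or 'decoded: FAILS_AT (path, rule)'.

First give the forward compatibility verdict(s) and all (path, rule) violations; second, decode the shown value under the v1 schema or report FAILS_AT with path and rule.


each type pair in Invoice: writer, then reader
forward on Invoice — v1 reading data written by v2:
  extras: list<int64> -> list<int64>, writer required; from extras
  enabled: int32 -> bool, writer required; from enabled
  version: int64 -> int64, writer required; from version
  no writer field matches reader name
  avatar: bytes -> bytes, writer optional; from avatar
  writer name: unknown to reader
  breaking: (avatar, R1)
  breaking: (enabled, R3)
  breaking: (name, R1)
  breaking: (name, R2)
  => forward verdict for Invoice: BREAKING, 4 violation(s)
decode (reader v1):
  extras := [-2]
  read fails at enabled under R3
  => FAILS_AT (enabled, R3)

forward: BREAKING [(avatar, R1), (enabled, R3), (name, R1), (name, R2)]; decoded: FAILS_AT (enabled, R3)


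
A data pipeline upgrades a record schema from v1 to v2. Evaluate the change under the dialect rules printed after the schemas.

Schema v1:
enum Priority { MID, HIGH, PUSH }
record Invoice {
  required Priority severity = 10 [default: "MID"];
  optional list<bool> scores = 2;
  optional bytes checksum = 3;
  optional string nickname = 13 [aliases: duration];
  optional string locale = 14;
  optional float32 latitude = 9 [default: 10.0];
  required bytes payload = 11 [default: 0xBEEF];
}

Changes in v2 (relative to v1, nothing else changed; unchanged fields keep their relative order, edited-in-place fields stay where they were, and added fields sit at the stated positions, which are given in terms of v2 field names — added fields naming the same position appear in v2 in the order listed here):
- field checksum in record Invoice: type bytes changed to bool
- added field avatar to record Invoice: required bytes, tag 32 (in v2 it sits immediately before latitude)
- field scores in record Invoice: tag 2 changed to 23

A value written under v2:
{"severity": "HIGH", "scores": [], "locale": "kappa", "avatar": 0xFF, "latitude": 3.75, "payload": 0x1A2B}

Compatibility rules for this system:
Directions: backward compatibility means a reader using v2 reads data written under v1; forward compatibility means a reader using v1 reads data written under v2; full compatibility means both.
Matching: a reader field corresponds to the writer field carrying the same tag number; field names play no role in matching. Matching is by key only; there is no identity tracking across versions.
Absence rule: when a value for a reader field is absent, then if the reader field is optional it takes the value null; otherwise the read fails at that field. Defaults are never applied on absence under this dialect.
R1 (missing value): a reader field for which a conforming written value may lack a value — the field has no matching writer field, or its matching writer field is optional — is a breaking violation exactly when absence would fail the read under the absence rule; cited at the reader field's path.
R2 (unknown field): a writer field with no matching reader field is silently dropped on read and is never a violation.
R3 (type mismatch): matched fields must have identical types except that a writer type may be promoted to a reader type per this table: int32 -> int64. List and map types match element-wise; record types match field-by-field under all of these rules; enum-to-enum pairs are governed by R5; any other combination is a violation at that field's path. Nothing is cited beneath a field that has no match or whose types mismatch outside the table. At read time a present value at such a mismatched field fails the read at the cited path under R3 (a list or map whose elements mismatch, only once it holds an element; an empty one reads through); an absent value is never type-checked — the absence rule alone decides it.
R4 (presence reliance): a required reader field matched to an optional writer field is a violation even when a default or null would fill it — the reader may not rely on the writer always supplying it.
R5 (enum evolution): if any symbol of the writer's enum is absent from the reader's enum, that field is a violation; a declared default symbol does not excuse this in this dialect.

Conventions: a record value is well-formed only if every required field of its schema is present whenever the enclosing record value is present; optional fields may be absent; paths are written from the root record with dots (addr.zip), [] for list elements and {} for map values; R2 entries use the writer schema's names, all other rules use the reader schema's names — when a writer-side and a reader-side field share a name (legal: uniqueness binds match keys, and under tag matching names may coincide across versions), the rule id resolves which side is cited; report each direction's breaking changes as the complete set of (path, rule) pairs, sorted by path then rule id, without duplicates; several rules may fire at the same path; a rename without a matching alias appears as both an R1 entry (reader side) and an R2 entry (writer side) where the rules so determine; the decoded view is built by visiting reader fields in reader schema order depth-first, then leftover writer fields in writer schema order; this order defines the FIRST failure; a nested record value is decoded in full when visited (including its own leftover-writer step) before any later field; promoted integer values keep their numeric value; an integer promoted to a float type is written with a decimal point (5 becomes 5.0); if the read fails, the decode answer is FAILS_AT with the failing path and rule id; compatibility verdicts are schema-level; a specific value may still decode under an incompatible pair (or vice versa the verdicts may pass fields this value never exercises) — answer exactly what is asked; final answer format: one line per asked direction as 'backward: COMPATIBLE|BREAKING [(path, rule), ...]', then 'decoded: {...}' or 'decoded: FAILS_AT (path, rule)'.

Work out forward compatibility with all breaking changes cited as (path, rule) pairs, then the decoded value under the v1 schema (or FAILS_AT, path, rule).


each type pair in Invoice: writer, then reader
forward on Invoice — v1 reading data written by v2:
  writer required, Priority -> Priority: reader severity maps from writer severity
  scores: no writer match
  writer optional, bool -> bytes: reader checksum maps from writer checksum
  writer optional, string -> string: reader nickname maps from writer nickname
  writer optional, string -> string: reader locale maps from writer locale
  writer optional, float32 -> float32: reader latitude maps from writer latitude
  writer required, bytes -> bytes: reader payload maps from writer payload
  leftover writer field: scores
  leftover writer field: avatar
  R3 fires at checksum
  => forward: BREAKING (1)
decode (reader v1):
  severity := "HIGH"
  scores := null (missing; optional => null)
  checksum := null (missing; optional => null)
  nickname := null (missing; optional => null)
  locale := "kappa"
  latitude := 3.75
  payload := 0x1A2B
  writer scores: no reader field; dropped
  writer avatar: no reader field; dropped
  => decoded: {"severity": "HIGH", "scores": null, "checksum": null, "nickname": null, "locale": "kappa", "latitude": 3.75, "payload": 0x1A2B}
ruling out the remaining Invoice differences:
  added field avatar to record Invoice: required bytes, tag 32 (in v2 it sits immediately before latitude) -> its effect on Invoice is confined to the backward direction, not asked

forward: BREAKING [(checksum, R3)]; decoded: {"severity": "HIGH", "scores": null, "checksum": null, "nickname": null, "locale": "kappa", "latitude": 3.75, "payload": 0x1A2B}


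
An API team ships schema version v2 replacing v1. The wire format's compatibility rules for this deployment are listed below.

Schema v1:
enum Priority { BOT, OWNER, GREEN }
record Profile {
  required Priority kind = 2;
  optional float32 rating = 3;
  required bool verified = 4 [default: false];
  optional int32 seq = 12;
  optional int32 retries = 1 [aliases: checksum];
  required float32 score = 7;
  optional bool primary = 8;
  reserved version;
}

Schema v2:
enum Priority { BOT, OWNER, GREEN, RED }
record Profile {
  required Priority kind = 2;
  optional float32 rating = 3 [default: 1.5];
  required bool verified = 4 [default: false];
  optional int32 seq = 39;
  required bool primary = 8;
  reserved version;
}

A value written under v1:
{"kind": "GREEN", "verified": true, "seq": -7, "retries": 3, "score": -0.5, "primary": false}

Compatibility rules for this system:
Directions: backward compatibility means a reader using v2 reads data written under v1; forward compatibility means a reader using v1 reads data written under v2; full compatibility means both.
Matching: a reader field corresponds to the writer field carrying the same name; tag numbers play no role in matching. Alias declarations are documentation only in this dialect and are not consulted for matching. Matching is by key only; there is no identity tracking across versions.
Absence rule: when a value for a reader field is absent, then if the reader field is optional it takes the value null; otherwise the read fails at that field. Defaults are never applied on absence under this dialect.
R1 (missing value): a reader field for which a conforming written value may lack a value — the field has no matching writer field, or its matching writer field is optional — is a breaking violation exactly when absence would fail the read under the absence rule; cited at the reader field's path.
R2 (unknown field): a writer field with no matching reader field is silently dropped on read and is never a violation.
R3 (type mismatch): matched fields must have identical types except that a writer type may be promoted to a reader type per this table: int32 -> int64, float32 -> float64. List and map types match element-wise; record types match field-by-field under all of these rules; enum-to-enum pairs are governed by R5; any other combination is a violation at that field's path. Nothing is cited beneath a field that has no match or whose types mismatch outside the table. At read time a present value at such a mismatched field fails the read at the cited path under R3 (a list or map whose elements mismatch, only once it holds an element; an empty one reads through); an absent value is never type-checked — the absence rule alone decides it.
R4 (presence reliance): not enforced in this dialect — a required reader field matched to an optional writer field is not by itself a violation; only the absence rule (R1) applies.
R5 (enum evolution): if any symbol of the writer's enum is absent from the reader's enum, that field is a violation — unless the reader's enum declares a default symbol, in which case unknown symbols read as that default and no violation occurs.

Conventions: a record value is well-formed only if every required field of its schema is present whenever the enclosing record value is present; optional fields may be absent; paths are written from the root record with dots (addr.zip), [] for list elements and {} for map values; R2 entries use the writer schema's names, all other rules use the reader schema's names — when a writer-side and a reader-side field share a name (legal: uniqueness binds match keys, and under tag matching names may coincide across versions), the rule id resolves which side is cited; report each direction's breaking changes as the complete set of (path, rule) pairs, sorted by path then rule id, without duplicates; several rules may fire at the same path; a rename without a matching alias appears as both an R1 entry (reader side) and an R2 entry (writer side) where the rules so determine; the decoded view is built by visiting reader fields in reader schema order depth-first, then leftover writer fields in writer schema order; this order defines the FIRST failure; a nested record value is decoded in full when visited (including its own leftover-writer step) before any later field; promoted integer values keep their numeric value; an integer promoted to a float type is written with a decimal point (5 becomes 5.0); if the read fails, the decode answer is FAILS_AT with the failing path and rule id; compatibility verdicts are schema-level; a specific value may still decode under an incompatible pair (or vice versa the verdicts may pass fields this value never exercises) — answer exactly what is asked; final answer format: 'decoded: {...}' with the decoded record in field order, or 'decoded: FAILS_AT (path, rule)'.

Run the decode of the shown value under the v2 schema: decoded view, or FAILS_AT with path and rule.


decoded: {"kind": "GREEN", "rating": null, "verified": true, "seq": -7, "primary": false}

each type pair in Profile: writer, then reader
decoding the Profile value with the v2 reader:
  kind := "GREEN"
  rating := null (absent, optional -> null)
  verified := true
  seq := -7
  primary := false
  writer retries: unknown -> dropped
  writer score: unknown -> dropped
  => decoded: {"kind": "GREEN", "rating": null, "verified": true, "seq": -7, "primary": false}
remaining Profile differences; none change what is asked:
  field rating in record Profile: default set to 1.5 -> triggers nothing under the printed rules; the Profile answer is the same either way
  field seq in record Profile: tag 12 changed to 39 -> triggers nothing under the printed rules; the Profile answer is the same either way
  field primary in record Profile: optional changed to required -> matters for Profile compatibility verdicts, not for this value's decode
  enum Priority (field kind in record Profile): symbol RED added -> matters for Profile compatibility verdicts, not for this value's decode


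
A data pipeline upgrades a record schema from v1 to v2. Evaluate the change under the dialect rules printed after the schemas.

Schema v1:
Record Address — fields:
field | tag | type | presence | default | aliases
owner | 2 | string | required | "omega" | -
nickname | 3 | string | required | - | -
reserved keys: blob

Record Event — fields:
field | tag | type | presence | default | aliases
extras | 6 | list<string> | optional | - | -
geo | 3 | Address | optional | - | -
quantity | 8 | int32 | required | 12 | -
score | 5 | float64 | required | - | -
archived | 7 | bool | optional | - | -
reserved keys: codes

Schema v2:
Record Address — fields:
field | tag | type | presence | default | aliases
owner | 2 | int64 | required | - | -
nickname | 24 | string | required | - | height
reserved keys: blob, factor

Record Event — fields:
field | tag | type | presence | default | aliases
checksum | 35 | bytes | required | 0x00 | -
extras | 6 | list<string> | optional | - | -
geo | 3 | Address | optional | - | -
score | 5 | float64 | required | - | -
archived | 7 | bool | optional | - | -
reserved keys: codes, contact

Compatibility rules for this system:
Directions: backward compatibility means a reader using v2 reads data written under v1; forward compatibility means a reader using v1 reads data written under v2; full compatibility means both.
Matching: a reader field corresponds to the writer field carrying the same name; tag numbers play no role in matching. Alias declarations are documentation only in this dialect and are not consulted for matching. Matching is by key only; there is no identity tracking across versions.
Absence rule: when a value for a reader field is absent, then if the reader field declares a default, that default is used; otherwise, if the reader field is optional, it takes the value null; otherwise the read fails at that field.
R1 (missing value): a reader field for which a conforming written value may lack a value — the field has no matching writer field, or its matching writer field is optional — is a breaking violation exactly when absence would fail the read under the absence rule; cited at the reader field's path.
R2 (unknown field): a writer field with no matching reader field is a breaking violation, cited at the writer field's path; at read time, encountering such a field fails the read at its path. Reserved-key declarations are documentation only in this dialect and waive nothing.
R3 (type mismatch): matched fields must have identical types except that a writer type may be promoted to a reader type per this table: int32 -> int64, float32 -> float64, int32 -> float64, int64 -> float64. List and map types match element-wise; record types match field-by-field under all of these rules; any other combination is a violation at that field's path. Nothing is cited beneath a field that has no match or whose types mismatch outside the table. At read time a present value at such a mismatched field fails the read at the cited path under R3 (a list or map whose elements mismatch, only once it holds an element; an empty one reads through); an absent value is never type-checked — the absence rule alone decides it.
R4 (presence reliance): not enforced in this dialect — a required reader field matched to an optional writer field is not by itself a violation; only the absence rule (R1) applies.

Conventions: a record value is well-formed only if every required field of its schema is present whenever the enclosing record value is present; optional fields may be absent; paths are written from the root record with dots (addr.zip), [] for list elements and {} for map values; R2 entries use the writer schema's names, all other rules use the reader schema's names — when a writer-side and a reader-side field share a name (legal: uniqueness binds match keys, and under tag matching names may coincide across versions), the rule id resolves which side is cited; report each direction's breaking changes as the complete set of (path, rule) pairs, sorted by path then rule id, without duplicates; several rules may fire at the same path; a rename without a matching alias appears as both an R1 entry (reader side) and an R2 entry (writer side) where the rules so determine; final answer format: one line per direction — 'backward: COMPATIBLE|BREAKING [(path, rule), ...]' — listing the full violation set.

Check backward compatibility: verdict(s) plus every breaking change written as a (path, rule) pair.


in Event below, arrows point writer -> reader
backward for Event (reader v2, writer v1):
  checksum: no writer-side match
  list<string> -> list<string>, writer optional: extras aligns to extras
  Address -> Address, writer optional: geo aligns to geo
  float64 -> float64, writer required: score aligns to score
  bool -> bool, writer optional: archived aligns to archived
  writer field quantity has no reader counterpart
  string -> int64, writer required: geo.owner aligns to geo.owner
  string -> string, writer required: geo.nickname aligns to geo.nickname
  rule R3 violated at geo.owner
  rule R2 violated at quantity
  => backward: BREAKING (2)
diffs on Event not affecting the asked answer:
  field nickname in record Address: tag 3 changed to 24 -> no rule fires on it in Event's dialect; the asked verdict holds
  added field checksum to record Event: required bytes, tag 35, default 0x00 (in v2 it sits immediately before extras) -> matters only for Event's forward compatibility — outside the asked direction

backward: BREAKING [(geo.owner, R3), (quantity, R2)]


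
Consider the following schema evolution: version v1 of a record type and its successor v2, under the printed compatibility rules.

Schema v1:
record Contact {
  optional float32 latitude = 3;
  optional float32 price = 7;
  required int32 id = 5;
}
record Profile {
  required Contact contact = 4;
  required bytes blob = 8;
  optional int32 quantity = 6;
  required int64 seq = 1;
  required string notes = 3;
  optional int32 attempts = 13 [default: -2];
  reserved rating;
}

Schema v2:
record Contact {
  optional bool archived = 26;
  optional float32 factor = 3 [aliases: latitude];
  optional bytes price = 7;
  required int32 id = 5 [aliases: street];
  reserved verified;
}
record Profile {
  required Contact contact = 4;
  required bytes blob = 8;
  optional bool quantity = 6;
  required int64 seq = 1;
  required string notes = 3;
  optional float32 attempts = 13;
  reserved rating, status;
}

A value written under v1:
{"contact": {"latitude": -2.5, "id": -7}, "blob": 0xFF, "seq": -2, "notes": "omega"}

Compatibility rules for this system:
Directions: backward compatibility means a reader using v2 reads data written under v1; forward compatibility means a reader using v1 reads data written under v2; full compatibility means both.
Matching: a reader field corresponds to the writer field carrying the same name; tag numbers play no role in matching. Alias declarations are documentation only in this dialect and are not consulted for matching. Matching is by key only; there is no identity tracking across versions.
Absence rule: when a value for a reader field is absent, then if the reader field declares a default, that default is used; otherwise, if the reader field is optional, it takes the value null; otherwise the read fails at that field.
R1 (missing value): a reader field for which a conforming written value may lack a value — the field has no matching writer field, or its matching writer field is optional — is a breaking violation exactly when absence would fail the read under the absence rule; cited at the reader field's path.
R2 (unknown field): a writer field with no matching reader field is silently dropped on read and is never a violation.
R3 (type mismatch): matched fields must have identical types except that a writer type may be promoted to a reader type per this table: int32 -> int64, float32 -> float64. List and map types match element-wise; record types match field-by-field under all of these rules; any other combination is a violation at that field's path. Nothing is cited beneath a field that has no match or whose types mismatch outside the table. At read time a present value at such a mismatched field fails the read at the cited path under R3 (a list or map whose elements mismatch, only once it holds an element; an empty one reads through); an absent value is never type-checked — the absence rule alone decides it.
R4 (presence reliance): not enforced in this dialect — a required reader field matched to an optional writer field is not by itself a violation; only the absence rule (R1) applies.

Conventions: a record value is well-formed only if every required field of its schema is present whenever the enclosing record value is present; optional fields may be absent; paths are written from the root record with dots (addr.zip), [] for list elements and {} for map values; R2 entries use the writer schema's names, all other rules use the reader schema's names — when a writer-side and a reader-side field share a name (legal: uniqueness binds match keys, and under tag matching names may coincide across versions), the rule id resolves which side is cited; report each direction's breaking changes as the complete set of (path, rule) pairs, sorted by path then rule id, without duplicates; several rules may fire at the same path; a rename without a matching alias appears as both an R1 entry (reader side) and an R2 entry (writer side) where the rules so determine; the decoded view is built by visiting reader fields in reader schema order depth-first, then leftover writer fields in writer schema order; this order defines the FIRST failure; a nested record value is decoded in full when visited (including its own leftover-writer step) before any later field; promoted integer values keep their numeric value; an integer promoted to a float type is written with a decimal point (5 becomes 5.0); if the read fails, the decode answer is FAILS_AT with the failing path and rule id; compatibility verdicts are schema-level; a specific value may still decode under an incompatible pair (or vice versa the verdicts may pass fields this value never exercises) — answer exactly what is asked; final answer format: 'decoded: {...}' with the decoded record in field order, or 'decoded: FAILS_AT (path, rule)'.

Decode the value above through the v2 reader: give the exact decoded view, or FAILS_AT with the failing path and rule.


decoded: {"contact": {"archived": null, "factor": null, "price": null, "id": -7}, "blob": 0xFF, "quantity": null, "seq": -2, "notes": "omega", "attempts": null}

arrows below run writer -> reader for Profile
decode (reader v2):
  contact.archived := null (absent, optional -> null)
  contact.factor := null (absent, optional -> null)
  contact.price := null (absent, optional -> null)
  contact.id := -7
  writer contact.latitude: unknown -> dropped
  blob := 0xFF
  quantity := null (absent, optional -> null)
  seq := -2
  notes := "omega"
  attempts := null (absent, optional -> null)
  => decoded: {"contact": {"archived": null, "factor": null, "price": null, "id": -7}, "blob": 0xFF, "quantity": null, "seq": -2, "notes": "omega", "attempts": null}
diffs on Profile not affecting the asked answer:
  field price in record Contact: type float32 changed to bytes -> matters for Profile compatibility verdicts, not for this value's decode
  field quantity in record Profile: type int32 changed to bool -> matters for Profile compatibility verdicts, not for this value's decode
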